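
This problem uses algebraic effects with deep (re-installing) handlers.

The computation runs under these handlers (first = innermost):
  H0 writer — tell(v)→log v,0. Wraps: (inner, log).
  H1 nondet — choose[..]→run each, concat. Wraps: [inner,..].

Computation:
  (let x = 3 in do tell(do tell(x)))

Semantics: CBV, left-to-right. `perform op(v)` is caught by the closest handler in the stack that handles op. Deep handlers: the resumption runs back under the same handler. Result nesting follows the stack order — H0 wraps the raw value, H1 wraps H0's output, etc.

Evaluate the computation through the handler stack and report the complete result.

Working:
tell(3) @ H0 ⇒ log+=3
tell(0) @ H0 ⇒ log+=0
H0 returns (0, (3, 0))
H1 returns [(0, (3, 0))]
= [(0, (3, 0))]

Answer: [(0, (3, 0))]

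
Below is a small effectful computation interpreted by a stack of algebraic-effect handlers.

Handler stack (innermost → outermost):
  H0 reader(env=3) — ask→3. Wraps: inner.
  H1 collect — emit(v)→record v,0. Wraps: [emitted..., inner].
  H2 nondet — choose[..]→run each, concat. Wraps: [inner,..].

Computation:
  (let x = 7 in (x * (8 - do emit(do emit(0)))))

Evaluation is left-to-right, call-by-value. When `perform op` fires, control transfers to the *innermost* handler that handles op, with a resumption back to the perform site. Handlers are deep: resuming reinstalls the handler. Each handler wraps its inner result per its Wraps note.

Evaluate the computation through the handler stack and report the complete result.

Answer: [[0, 0, 56]]

Working:
emit(0) @ H1 ⇒ out+=0
emit(0) @ H1 ⇒ out+=0
H0 returns 56
H1 returns [0, 0, 56]
H2 returns [[0, 0, 56]]
= [[0, 0, 56]]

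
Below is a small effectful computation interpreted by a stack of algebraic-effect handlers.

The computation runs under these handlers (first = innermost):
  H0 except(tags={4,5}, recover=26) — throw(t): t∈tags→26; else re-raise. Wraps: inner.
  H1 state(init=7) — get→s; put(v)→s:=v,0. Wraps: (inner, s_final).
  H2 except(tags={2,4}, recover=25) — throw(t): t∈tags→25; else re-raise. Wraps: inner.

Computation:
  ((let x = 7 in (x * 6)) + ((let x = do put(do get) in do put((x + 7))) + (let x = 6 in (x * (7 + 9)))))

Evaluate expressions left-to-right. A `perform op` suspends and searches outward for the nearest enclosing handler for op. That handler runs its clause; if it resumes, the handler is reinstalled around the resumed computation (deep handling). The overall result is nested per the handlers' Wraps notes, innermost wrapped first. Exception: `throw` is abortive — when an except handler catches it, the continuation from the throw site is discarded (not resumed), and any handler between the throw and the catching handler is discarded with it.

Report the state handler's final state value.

Working:
get @ H1 ⇒ 7
put(7) @ H1 ⇒ s:=7
put(7) @ H1 ⇒ s:=7
H0 returns 138
H1 returns (138, 7)
H2 returns (138, 7)
= (138, 7)

Answer: 7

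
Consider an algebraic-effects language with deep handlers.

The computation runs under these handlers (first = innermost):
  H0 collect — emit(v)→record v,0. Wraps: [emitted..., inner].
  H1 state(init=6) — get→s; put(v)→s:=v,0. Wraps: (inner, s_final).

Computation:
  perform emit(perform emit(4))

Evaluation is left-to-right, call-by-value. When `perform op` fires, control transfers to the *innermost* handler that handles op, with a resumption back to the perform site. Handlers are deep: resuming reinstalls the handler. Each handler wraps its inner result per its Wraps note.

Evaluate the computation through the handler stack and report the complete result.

Evaluation trace:
emit(4) @ H0 ⇒ out+=4
emit(0) @ H0 ⇒ out+=0
H0 returns [4, 0, 0]
H1 returns ([4, 0, 0], 6)
= ([4, 0, 0], 6)

Answer: ([4, 0, 0], 6)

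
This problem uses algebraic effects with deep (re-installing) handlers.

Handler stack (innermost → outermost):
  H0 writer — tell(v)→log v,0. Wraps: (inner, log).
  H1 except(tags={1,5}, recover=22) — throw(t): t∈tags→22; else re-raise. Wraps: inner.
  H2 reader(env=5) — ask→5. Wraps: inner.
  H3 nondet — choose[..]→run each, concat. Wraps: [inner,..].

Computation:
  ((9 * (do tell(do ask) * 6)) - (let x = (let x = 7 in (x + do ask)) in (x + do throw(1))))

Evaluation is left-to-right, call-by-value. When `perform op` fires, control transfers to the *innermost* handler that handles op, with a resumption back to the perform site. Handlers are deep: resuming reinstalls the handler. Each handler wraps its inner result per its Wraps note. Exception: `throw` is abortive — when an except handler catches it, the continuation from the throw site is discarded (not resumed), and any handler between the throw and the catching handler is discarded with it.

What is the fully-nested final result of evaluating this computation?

Working:
ask @ H2 ⇒ 5
tell(5) @ H0 ⇒ log+=5
ask @ H2 ⇒ 5
throw(1) @ H1 caught ⇒ 22
H2 returns 22
H3 returns [22]
= [22]

Answer: [22]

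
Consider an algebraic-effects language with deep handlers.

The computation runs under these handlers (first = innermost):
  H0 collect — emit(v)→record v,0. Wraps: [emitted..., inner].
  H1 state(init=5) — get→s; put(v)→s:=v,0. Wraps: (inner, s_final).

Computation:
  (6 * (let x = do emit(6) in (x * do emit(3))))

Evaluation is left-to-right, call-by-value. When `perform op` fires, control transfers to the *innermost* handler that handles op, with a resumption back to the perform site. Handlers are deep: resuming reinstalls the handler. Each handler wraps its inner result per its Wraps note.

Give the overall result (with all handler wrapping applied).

Answer: ([6, 3, 0], 5)

Working:
emit(6) @ H0 ⇒ out+=6
emit(3) @ H0 ⇒ out+=3
H0 returns [6, 3, 0]
H1 returns ([6, 3, 0], 5)
= ([6, 3, 0], 5)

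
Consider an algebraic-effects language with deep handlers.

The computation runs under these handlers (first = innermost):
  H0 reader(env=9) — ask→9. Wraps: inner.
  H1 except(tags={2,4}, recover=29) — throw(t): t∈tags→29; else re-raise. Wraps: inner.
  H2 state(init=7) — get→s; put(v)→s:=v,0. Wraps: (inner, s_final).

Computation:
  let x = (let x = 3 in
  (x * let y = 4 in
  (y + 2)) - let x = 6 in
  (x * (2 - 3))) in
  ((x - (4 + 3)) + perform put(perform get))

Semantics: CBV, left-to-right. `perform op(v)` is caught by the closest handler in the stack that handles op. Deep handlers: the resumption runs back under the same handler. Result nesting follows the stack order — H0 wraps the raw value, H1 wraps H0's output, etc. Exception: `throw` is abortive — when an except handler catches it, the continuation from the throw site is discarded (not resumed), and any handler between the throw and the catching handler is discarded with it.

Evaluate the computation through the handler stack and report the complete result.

Answer: (17, 7)

Evaluation trace:
get @ H2 ⇒ 7
put(7) @ H2 ⇒ s:=7
H0 returns 17
H1 returns 17
H2 returns (17, 7)
= (17, 7)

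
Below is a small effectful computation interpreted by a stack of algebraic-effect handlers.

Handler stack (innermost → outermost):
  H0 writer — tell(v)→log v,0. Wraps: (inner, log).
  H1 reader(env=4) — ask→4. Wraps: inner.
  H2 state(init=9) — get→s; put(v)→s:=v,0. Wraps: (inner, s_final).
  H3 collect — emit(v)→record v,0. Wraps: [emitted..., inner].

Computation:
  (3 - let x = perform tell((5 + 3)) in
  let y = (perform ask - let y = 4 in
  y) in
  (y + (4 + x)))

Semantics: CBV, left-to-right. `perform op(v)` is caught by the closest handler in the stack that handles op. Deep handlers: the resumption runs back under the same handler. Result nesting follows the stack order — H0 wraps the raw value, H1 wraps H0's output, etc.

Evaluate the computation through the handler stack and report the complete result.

Working:
tell(8) @ H0 ⇒ log+=8
ask @ H1 ⇒ 4
H0 returns (-1, (8))
H1 returns (-1, (8))
H2 returns ((-1, (8)), 9)
H3 returns [((-1, (8)), 9)]
= [((-1, (8)), 9)]

Answer: [((-1, (8)), 9)]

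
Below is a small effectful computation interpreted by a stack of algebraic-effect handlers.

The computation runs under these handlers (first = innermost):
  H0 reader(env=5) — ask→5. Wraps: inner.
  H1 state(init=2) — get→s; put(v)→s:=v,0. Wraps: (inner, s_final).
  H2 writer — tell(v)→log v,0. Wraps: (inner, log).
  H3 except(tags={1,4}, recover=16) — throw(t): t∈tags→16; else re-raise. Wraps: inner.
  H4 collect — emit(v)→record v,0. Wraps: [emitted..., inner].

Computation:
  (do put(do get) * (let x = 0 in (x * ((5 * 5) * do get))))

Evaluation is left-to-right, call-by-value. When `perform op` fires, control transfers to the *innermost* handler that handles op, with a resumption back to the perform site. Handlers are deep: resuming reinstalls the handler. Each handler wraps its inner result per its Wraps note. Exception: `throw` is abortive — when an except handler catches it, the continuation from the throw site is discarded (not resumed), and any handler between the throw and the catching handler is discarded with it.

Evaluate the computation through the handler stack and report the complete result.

Evaluation trace:
get @ H1 ⇒ 2
put(2) @ H1 ⇒ s:=2
get @ H1 ⇒ 2
H0 returns 0
H1 returns (0, 2)
H2 returns ((0, 2), ())
H3 returns ((0, 2), ())
H4 returns [((0, 2), ())]
= [((0, 2), ())]

Answer: [((0, 2), ())]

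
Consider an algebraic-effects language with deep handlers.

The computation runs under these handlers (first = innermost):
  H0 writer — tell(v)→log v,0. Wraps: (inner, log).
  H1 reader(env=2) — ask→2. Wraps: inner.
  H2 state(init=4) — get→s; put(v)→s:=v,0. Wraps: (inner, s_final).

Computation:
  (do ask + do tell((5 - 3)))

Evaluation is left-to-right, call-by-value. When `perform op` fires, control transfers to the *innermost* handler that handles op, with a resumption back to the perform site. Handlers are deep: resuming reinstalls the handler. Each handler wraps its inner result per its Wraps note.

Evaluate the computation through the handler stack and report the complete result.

Answer: ((2, (2)), 4)

Step-by-step:
ask @ H1 ⇒ 2
tell(2) @ H0 ⇒ log+=2
H0 returns (2, (2))
H1 returns (2, (2))
H2 returns ((2, (2)), 4)
= ((2, (2)), 4)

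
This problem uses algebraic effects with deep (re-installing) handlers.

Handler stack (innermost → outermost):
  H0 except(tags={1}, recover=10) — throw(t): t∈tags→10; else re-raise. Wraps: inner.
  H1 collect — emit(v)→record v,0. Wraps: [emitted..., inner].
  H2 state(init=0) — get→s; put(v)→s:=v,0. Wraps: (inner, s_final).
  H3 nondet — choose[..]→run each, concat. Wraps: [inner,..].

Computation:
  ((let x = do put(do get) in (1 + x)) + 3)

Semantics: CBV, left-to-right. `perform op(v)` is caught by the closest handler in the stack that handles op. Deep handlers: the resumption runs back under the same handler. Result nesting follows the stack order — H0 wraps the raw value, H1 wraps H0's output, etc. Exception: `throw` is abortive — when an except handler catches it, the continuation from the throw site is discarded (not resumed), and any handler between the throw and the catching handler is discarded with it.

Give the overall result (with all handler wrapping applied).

Step-by-step:
get @ H2 ⇒ 0
put(0) @ H2 ⇒ s:=0
H0 returns 4
H1 returns [4]
H2 returns ([4], 0)
H3 returns [([4], 0)]
= [([4], 0)]

Answer: [([4], 0)]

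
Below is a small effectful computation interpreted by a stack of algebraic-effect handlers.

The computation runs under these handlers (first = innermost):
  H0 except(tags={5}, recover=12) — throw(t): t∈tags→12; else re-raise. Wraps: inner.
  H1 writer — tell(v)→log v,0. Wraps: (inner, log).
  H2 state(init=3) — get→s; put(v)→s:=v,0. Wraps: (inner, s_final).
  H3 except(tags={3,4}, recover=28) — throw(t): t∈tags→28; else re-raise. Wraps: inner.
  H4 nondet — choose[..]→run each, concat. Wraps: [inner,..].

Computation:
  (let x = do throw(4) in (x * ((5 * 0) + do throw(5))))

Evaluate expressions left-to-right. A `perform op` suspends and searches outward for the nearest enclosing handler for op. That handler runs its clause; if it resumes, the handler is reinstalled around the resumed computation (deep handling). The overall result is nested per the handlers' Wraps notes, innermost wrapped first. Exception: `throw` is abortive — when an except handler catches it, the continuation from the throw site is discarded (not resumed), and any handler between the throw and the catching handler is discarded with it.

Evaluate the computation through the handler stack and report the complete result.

Answer: [28]

Evaluation trace:
throw(4) @ H0 re-raised
throw(4) @ H3 caught ⇒ 28
H4 returns [28]
= [28]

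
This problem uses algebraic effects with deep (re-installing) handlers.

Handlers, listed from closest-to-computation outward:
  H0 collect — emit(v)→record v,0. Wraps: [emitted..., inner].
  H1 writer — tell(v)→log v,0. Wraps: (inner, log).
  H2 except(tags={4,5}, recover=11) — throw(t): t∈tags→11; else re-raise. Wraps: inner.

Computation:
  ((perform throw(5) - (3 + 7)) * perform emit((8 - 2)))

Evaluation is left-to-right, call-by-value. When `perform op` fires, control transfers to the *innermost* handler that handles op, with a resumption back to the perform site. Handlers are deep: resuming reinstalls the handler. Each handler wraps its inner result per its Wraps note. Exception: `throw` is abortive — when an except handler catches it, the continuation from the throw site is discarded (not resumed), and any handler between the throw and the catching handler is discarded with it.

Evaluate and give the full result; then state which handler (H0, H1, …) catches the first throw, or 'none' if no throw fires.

Evaluation trace:
throw(5) @ H2 caught ⇒ 11
= 11

Answer: 11 ; first throw caught by: H2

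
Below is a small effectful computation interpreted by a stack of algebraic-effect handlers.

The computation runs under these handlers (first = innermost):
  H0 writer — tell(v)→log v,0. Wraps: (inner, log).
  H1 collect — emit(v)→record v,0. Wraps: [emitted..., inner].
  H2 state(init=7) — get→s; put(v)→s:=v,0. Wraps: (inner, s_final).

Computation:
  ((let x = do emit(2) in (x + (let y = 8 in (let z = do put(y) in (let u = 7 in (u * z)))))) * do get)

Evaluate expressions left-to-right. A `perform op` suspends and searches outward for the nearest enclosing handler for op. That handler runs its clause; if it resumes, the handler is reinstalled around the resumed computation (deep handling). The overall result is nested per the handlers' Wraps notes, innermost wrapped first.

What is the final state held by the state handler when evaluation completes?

Answer: 8

Step-by-step:
emit(2) @ H1 ⇒ out+=2
put(8) @ H2 ⇒ s:=8
get @ H2 ⇒ 8
H0 returns (0, ())
H1 returns [2, (0, ())]
H2 returns ([2, (0, ())], 8)
= ([2, (0, ())], 8)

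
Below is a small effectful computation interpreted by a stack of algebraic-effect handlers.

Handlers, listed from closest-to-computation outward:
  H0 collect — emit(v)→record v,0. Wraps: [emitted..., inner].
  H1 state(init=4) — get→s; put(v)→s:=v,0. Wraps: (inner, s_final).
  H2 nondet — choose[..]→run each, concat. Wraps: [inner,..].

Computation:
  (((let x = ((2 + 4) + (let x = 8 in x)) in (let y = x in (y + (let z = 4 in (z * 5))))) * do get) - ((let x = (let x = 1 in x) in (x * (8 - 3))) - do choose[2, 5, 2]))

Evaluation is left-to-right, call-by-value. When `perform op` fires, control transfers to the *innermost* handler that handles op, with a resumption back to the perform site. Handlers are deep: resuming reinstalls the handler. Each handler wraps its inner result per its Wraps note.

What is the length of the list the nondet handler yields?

Answer: 3

Evaluation trace:
get @ H1 ⇒ 4
choose[2, 5, 2] @ H2
  branch[0] choose=2:
    H0 returns [133]
    H1 returns ([133], 4)
    H2 returns [([133], 4)]
  branch[1] choose=5:
    H0 returns [136]
    H1 returns ([136], 4)
    H2 returns [([136], 4)]
  branch[2] choose=2:
    H0 returns [133]
    H1 returns ([133], 4)
    H2 returns [([133], 4)]
= [([133], 4), ([136], 4), ([133], 4)]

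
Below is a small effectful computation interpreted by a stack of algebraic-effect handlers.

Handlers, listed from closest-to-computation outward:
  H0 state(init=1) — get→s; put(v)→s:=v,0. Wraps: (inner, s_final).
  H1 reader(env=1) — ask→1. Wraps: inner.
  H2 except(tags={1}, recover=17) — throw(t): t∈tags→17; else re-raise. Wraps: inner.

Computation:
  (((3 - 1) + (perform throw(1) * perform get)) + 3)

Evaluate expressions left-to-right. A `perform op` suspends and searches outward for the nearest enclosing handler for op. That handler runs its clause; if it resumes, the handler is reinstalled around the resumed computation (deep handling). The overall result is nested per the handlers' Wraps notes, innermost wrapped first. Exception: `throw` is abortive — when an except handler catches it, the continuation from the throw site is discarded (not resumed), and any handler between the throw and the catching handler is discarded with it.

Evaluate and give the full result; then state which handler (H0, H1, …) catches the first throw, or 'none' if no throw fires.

Answer: 17 ; first throw caught by: H2

Working:
throw(1) @ H2 caught ⇒ 17
= 17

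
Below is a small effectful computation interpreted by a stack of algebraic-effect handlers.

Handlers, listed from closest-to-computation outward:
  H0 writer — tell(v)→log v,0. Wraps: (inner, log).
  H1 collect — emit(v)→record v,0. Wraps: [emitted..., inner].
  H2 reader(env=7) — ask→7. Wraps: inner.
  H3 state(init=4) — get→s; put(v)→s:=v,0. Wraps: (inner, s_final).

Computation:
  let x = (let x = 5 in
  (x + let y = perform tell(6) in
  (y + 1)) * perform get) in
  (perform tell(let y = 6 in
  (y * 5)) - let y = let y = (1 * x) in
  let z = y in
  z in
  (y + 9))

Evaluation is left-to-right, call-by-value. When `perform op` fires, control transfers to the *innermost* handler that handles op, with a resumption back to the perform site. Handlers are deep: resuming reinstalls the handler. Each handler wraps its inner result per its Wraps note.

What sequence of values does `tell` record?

Answer: (6, 30)

Step-by-step:
tell(6) @ H0 ⇒ log+=6
get @ H3 ⇒ 4
tell(30) @ H0 ⇒ log+=30
H0 returns (-33, (6, 30))
H1 returns [(-33, (6, 30))]
H2 returns [(-33, (6, 30))]
H3 returns ([(-33, (6, 30))], 4)
= ([(-33, (6, 30))], 4)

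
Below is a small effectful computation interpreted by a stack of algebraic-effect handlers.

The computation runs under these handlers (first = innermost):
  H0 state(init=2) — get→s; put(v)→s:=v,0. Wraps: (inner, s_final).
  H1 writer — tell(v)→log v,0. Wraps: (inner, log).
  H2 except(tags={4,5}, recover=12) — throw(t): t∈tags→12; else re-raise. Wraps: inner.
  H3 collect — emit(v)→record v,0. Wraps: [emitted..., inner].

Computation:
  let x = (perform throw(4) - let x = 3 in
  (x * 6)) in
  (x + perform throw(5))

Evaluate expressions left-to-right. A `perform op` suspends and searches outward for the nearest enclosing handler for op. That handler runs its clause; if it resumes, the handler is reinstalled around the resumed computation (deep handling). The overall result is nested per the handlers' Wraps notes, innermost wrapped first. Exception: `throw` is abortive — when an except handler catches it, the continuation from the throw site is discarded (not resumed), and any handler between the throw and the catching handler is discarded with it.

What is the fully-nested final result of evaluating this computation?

Step-by-step:
throw(4) @ H2 caught ⇒ 12
H3 returns [12]
= [12]

Answer: [12]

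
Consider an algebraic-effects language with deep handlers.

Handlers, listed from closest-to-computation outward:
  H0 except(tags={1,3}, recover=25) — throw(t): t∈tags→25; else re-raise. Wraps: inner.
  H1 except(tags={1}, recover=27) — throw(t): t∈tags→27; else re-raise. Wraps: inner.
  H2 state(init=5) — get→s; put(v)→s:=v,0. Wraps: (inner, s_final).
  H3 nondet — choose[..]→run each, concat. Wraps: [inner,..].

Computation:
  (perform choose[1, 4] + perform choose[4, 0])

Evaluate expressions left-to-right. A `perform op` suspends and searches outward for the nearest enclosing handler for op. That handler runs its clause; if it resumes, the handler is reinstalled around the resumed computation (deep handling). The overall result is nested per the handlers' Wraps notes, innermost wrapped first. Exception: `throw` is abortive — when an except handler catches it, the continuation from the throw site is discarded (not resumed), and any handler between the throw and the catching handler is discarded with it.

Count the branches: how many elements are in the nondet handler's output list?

Answer: 4

Step-by-step:
choose[1, 4] @ H3
  branch[0] choose=1:
    choose[4, 0] @ H3
      branch[0] choose=4:
        H0 returns 5
        H1 returns 5
        H2 returns (5, 5)
        H3 returns [(5, 5)]
      branch[1] choose=0:
        H0 returns 1
        H1 returns 1
        H2 returns (1, 5)
        H3 returns [(1, 5)]
  branch[1] choose=4:
    choose[4, 0] @ H3
      branch[0] choose=4:
        H0 returns 8
        H1 returns 8
        H2 returns (8, 5)
        H3 returns [(8, 5)]
      branch[1] choose=0:
        H0 returns 4
        H1 returns 4
        H2 returns (4, 5)
        H3 returns [(4, 5)]
= [(5, 5), (1, 5), (8, 5), (4, 5)]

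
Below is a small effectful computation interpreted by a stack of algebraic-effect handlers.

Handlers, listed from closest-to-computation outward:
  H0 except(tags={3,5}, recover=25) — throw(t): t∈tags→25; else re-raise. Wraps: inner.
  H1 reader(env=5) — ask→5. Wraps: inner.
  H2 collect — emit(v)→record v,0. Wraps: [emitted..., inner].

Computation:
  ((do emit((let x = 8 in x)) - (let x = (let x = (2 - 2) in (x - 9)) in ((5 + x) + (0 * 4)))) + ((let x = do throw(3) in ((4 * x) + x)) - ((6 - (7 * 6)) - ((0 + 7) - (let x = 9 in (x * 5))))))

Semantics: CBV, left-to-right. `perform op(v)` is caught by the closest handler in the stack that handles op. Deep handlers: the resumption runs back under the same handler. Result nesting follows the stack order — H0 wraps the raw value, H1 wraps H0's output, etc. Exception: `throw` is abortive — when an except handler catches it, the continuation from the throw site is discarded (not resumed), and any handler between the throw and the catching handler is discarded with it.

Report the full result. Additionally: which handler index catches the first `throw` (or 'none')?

Answer: [8, 25] ; first throw caught by: H0

Evaluation trace:
emit(8) @ H2 ⇒ out+=8
throw(3) @ H0 caught ⇒ 25
H1 returns 25
H2 returns [8, 25]
= [8, 25]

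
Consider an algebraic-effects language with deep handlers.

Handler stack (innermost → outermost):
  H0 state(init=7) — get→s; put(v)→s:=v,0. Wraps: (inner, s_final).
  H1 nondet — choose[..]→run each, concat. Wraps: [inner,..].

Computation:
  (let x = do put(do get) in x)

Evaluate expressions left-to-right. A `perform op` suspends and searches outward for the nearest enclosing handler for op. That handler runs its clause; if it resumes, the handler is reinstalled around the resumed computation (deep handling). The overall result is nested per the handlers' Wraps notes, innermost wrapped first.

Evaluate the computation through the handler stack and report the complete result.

Evaluation trace:
get @ H0 ⇒ 7
put(7) @ H0 ⇒ s:=7
H0 returns (0, 7)
H1 returns [(0, 7)]
= [(0, 7)]

Answer: [(0, 7)]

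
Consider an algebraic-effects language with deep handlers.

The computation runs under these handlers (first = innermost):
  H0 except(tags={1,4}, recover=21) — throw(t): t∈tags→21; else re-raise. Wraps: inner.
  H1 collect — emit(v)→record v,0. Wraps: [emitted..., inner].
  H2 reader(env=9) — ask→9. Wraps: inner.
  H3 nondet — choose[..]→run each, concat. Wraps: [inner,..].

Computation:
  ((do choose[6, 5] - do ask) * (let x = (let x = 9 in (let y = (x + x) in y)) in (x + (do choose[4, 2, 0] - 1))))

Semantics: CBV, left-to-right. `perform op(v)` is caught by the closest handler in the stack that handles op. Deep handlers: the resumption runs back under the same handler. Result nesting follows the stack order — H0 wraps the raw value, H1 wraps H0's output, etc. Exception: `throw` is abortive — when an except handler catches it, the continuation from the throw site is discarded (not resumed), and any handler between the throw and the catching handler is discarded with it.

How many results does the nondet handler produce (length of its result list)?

Answer: 6

Step-by-step:
choose[6, 5] @ H3
  branch[0] choose=6:
    ask @ H2 ⇒ 9
    choose[4, 2, 0] @ H3
      branch[0] choose=4:
        H0 returns -63
        H1 returns [-63]
        H2 returns [-63]
        H3 returns [[-63]]
      branch[1] choose=2:
        H0 returns -57
        H1 returns [-57]
        H2 returns [-57]
        H3 returns [[-57]]
      branch[2] choose=0:
        H0 returns -51
        H1 returns [-51]
        H2 returns [-51]
        H3 returns [[-51]]
  branch[1] choose=5:
    ask @ H2 ⇒ 9
    choose[4, 2, 0] @ H3
      branch[0] choose=4:
        H0 returns -84
        H1 returns [-84]
        H2 returns [-84]
        H3 returns [[-84]]
      branch[1] choose=2:
        H0 returns -76
        H1 returns [-76]
        H2 returns [-76]
        H3 returns [[-76]]
      branch[2] choose=0:
        H0 returns -68
        H1 returns [-68]
        H2 returns [-68]
        H3 returns [[-68]]
= [[-63], [-57], [-51], [-84], [-76], [-68]]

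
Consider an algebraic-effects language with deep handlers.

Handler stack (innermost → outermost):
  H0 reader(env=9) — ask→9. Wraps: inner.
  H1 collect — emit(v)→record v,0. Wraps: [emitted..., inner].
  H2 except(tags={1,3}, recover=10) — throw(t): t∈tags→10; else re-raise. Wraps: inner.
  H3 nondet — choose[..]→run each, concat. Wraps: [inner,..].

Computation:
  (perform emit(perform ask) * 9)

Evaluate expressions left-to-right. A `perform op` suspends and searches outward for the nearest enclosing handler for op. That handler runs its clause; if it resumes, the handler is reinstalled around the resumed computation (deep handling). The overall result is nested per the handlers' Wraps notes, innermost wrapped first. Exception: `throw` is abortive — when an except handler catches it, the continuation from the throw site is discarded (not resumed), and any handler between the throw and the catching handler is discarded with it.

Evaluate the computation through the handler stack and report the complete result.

Step-by-step:
ask @ H0 ⇒ 9
emit(9) @ H1 ⇒ out+=9
H0 returns 0
H1 returns [9, 0]
H2 returns [9, 0]
H3 returns [[9, 0]]
= [[9, 0]]

Answer: [[9, 0]]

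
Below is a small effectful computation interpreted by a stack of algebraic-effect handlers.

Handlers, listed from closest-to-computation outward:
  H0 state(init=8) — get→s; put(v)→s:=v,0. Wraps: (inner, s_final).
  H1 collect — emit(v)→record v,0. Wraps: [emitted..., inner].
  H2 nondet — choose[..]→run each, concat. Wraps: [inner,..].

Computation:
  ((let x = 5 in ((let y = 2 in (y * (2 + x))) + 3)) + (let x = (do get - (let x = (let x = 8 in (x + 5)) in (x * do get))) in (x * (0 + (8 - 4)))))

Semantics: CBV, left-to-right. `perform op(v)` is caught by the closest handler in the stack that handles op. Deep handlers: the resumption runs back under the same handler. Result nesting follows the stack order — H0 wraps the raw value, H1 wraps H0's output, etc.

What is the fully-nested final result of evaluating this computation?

Answer: [[(-367, 8)]]

Step-by-step:
get @ H0 ⇒ 8
get @ H0 ⇒ 8
H0 returns (-367, 8)
H1 returns [(-367, 8)]
H2 returns [[(-367, 8)]]
= [[(-367, 8)]]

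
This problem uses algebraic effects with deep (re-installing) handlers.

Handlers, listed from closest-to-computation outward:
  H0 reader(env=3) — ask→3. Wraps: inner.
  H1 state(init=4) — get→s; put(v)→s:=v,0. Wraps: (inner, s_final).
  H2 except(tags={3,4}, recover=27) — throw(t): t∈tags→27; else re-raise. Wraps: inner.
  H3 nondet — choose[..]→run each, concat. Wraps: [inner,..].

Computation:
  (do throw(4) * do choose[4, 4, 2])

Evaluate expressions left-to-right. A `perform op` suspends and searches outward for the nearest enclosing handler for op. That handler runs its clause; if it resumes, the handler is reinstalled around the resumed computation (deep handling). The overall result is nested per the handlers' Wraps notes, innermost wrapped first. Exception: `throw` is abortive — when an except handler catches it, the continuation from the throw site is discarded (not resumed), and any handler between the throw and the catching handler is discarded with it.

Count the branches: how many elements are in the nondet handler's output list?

Step-by-step:
throw(4) @ H2 caught ⇒ 27
H3 returns [27]
= [27]

Answer: 1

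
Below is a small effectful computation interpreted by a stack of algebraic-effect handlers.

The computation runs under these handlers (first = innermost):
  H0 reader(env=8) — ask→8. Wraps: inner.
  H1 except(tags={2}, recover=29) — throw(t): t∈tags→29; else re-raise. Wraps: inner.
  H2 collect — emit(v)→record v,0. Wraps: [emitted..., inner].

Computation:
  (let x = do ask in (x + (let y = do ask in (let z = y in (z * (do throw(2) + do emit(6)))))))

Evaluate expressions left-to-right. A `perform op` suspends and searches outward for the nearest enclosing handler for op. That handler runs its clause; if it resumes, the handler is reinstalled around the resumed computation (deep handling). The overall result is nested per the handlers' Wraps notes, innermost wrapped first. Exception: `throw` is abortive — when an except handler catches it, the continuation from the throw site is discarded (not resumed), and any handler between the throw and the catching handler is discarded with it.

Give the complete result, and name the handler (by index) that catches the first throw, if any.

Step-by-step:
ask @ H0 ⇒ 8
ask @ H0 ⇒ 8
throw(2) @ H1 caught ⇒ 29
H2 returns [29]
= [29]

Answer: [29] ; first throw caught by: H1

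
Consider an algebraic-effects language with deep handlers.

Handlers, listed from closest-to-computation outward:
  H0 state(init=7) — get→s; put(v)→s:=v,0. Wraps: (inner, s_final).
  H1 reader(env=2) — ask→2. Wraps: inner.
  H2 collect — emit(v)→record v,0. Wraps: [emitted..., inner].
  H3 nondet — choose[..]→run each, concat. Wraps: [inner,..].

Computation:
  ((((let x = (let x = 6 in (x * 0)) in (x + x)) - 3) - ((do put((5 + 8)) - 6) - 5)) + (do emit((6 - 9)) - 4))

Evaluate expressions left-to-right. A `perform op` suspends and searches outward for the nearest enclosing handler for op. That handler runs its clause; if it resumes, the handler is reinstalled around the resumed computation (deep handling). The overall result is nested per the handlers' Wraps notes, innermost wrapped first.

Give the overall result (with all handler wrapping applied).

Answer: [[-3, (4, 13)]]

Evaluation trace:
put(13) @ H0 ⇒ s:=13
emit(-3) @ H2 ⇒ out+=-3
H0 returns (4, 13)
H1 returns (4, 13)
H2 returns [-3, (4, 13)]
H3 returns [[-3, (4, 13)]]
= [[-3, (4, 13)]]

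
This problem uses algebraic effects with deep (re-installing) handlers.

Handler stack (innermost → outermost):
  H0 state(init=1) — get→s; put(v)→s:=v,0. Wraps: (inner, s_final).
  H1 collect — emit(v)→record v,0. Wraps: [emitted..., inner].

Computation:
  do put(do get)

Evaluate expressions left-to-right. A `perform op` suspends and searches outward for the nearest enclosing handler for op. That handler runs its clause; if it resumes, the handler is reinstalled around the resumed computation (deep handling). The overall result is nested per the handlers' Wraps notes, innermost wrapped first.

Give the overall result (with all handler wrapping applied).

Answer: [(0, 1)]

Working:
get @ H0 ⇒ 1
put(1) @ H0 ⇒ s:=1
H0 returns (0, 1)
H1 returns [(0, 1)]
= [(0, 1)]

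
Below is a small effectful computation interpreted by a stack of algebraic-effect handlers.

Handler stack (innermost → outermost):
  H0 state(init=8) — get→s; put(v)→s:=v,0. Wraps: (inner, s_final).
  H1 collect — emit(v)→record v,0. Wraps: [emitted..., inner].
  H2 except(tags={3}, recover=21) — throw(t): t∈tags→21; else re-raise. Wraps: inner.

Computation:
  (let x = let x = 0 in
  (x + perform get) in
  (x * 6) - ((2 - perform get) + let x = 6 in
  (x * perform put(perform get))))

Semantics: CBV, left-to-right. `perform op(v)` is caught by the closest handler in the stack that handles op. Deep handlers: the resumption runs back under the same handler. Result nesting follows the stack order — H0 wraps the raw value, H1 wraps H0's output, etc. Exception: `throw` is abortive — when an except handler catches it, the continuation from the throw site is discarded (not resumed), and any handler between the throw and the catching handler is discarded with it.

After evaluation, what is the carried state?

Evaluation trace:
get @ H0 ⇒ 8
get @ H0 ⇒ 8
get @ H0 ⇒ 8
put(8) @ H0 ⇒ s:=8
H0 returns (54, 8)
H1 returns [(54, 8)]
H2 returns [(54, 8)]
= [(54, 8)]

Answer: 8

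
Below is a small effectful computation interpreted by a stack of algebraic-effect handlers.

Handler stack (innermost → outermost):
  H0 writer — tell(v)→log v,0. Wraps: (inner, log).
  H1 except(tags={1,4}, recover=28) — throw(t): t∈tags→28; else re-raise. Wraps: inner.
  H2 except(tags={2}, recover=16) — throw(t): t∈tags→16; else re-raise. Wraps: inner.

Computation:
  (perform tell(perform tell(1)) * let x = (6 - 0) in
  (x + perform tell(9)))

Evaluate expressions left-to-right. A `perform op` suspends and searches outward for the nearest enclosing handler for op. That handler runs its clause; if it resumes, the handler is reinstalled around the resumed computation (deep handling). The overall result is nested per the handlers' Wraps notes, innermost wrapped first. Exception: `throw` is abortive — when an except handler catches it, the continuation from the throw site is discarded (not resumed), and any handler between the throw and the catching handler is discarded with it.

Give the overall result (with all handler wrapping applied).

Answer: (0, (1, 0, 9))

Working:
tell(1) @ H0 ⇒ log+=1
tell(0) @ H0 ⇒ log+=0
tell(9) @ H0 ⇒ log+=9
H0 returns (0, (1, 0, 9))
H1 returns (0, (1, 0, 9))
H2 returns (0, (1, 0, 9))
= (0, (1, 0, 9))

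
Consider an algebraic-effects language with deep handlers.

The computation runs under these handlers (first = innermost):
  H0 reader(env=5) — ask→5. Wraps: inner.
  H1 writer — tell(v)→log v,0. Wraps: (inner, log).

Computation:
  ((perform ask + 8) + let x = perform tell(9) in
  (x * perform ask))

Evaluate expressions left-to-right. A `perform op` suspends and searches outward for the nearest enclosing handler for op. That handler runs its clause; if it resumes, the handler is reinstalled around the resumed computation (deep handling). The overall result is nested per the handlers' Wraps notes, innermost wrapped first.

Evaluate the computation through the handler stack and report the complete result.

Step-by-step:
ask @ H0 ⇒ 5
tell(9) @ H1 ⇒ log+=9
ask @ H0 ⇒ 5
H0 returns 13
H1 returns (13, (9))
= (13, (9))

Answer: (13, (9))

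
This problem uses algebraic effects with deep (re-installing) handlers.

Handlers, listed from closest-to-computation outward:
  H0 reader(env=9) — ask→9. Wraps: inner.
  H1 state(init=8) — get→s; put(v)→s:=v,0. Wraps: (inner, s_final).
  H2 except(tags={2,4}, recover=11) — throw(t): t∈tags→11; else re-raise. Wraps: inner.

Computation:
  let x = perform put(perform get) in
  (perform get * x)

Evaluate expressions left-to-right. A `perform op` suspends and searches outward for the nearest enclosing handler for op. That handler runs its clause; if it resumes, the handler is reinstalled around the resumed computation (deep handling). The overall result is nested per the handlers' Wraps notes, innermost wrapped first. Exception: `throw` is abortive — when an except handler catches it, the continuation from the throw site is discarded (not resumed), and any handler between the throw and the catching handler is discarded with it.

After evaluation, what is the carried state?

Evaluation trace:
get @ H1 ⇒ 8
put(8) @ H1 ⇒ s:=8
get @ H1 ⇒ 8
H0 returns 0
H1 returns (0, 8)
H2 returns (0, 8)
= (0, 8)

Answer: 8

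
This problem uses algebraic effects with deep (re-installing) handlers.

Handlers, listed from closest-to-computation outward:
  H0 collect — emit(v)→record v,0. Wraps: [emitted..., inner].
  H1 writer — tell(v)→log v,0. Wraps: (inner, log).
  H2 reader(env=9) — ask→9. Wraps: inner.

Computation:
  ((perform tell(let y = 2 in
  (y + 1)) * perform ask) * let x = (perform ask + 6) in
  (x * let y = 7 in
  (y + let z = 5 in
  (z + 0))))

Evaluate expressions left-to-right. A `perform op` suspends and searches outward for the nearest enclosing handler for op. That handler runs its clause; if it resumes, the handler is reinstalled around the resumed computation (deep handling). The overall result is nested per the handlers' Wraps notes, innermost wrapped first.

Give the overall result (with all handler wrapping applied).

Answer: ([0], (3))

Step-by-step:
tell(3) @ H1 ⇒ log+=3
ask @ H2 ⇒ 9
ask @ H2 ⇒ 9
H0 returns [0]
H1 returns ([0], (3))
H2 returns ([0], (3))
= ([0], (3))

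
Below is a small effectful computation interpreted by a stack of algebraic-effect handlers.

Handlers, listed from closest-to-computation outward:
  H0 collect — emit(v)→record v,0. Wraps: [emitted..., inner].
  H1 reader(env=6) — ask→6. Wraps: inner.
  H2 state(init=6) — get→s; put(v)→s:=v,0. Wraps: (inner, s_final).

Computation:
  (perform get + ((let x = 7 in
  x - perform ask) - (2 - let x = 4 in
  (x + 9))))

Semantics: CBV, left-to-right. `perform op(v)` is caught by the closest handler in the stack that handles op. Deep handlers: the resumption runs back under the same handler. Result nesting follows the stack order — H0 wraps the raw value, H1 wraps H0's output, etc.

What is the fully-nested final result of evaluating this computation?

Answer: ([18], 6)

Evaluation trace:
get @ H2 ⇒ 6
ask @ H1 ⇒ 6
H0 returns [18]
H1 returns [18]
H2 returns ([18], 6)
= ([18], 6)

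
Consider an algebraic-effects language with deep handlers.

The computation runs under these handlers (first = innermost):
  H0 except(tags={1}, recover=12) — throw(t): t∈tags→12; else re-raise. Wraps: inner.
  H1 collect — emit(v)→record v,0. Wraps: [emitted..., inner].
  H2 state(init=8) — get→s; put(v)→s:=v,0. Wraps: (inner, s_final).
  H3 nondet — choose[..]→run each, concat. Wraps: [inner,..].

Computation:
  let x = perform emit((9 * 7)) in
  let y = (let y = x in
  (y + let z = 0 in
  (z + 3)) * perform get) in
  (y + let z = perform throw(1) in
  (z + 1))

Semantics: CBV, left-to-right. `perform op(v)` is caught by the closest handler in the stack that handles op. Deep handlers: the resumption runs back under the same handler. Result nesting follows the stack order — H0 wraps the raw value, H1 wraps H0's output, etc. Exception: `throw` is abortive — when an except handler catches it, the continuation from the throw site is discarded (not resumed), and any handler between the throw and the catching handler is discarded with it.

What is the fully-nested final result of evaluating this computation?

Answer: [([63, 12], 8)]

Evaluation trace:
emit(63) @ H1 ⇒ out+=63
get @ H2 ⇒ 8
throw(1) @ H0 caught ⇒ 12
H1 returns [63, 12]
H2 returns ([63, 12], 8)
H3 returns [([63, 12], 8)]
= [([63, 12], 8)]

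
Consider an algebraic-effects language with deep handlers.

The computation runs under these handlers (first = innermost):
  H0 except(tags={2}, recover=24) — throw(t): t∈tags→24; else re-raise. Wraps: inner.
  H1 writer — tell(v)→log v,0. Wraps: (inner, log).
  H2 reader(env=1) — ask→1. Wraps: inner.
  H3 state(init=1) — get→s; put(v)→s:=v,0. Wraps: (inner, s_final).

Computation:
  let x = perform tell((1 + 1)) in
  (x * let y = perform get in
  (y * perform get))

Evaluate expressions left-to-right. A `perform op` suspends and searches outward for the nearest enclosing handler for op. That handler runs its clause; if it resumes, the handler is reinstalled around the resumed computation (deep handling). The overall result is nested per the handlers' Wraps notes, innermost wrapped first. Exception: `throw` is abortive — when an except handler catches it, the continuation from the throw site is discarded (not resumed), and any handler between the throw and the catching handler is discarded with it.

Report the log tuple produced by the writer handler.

Step-by-step:
tell(2) @ H1 ⇒ log+=2
get @ H3 ⇒ 1
get @ H3 ⇒ 1
H0 returns 0
H1 returns (0, (2))
H2 returns (0, (2))
H3 returns ((0, (2)), 1)
= ((0, (2)), 1)

Answer: (2)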